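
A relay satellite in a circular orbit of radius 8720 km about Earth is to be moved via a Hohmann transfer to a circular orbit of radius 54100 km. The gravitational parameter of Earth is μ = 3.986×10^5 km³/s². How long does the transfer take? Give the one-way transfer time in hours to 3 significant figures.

Semi-major axis of the transfer orbit: a_t = (8720 + 54100)/2 = 31410 km.
Half the transfer-orbit period gives t = π√(a_t³/μ) = 27700 s.
Converting: 27700 s ÷ 3600 s/hour = 7.69 hours.

t = 7.69 hours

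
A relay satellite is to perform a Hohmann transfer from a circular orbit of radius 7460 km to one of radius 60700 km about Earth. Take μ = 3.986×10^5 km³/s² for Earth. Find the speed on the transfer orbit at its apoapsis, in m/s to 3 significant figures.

v = 1200 m/s

The Hohmann ellipse has a_t = (r₁ + r₂)/2 = 34080 km.
The apoapsis of the transfer ellipse is at r = 60700 km.
Vis-viva: v = √[μ(2/r − 1/a_t)] = √[3.986×10^5 × (2/60700 − 1/34080)] = 1.199 km/s.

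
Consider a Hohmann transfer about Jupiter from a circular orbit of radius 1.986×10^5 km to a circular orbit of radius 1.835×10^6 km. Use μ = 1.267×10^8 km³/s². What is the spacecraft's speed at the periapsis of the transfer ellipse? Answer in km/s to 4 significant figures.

Semi-major axis of the transfer orbit: a_t = (1.986×10^5 + 1.835×10^6)/2 = 1.0168×10^6 km.
At periapsis, r = 1.986×10^5 km.
Vis-viva: v = √[μ(2/r − 1/a_t)] = √[1.267×10^8 × (2/1.986×10^5 − 1/1.0168×10^6)] = 33.93 km/s.

v = 33.93 km/s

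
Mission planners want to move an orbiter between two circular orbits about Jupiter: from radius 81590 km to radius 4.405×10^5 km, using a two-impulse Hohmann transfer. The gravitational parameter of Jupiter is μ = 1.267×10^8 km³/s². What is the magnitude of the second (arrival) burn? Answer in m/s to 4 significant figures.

Δv₂ = 7478 m/s

Transfer-ellipse semi-major axis a_t = (r₁ + r₂)/2 = (81590 + 4.405×10^5)/2 = 2.61045×10^5 km.
On the circular orbit at r = 4.405×10^5 km, v_c = √(μ/r) = 16.9596 km/s.
Vis-viva on the transfer ellipse at r = 4.405×10^5 km gives v_t = √[μ(2/r − 1/a_t)] = 9.48148 km/s.
Δv₂ = |v_t − v_c| = |9.48148 − 16.9596| = 7.478 km/s.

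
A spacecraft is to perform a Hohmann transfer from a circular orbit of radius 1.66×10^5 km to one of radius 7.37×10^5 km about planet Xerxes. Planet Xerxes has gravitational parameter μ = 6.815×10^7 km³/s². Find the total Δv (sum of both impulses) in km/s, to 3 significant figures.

The Hohmann ellipse has a_t = (r₁ + r₂)/2 = 4.515×10^5 km.
At r₁ the circular-orbit speed is v₁ = √(μ/r₁) = 20.2618 km/s.
Transfer-orbit speed at r₁ (v² = μ(2/r − 1/a)): v_p = √[μ(2/r₁ − 1/a_t)] = 25.8871 km/s.
First burn Δv₁ = |v_p − v₁| = 5.6253 km/s.
Circular speed at r₂: v₂ = √(μ/r₂) = 9.6161 km/s.
Transfer-orbit speed at r₂: v_a = √[μ(2/r₂ − 1/a_t)] = 5.8307 km/s.
Second burn Δv₂ = |v₂ − v_a| = 3.7854 km/s.
Total Δv = Δv₁ + Δv₂ = 9.411 km/s.

Δv = 9.41 km/s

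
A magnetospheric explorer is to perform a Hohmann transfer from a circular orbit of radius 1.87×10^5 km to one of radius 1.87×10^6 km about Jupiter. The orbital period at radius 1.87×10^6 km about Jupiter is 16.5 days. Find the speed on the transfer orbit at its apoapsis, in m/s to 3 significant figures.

v = 3510 m/s

From Kepler's third law T² = 4π²r³/μ at r = 1.87×10^6 km, T = 16.5 days = 16.5 × 86400 s = 1.4256×10^6 s: μ = 4π²r³/T² = 1.27025×10^8 km³/s².
The Hohmann ellipse has a_t = (r₁ + r₂)/2 = 1.0285×10^6 km.
The apoapsis of the transfer ellipse is at r = 1.870×10^6 km.
From the vis-viva equation, v = √[μ(2/r − 1/a_t)] = 3.514 km/s.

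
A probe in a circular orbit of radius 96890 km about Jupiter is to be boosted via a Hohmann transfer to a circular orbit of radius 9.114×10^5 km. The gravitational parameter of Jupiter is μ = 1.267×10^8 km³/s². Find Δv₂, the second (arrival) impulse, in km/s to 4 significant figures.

Δv₂ = 6.622 km/s

The Hohmann ellipse has a_t = (r₁ + r₂)/2 = 5.04145×10^5 km.
Circular speed at r = 9.114×10^5 km: v_c = √(μ/r) = 11.791 km/s.
Vis-viva on the transfer ellipse at r = 9.114×10^5 km gives v_t = √[μ(2/r − 1/a_t)] = 5.1689 km/s.
Δv₂ = |v_t − v_c| = |5.1689 − 11.791| = 6.622 km/s.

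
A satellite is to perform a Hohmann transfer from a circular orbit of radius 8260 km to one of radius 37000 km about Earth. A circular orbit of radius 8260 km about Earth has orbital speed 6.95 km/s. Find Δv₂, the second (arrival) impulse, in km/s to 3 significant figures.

Δv₂ = 1.30 km/s

From the circular-orbit relation v² = μ/r at r = 8260 km: μ = v²r = (6.95)² × 8260 = 3.98979×10^5 km³/s².
Transfer-ellipse semi-major axis a_t = (r₁ + r₂)/2 = (8260 + 37000)/2 = 22630 km.
Circular speed at r = 37000 km: v_c = √(μ/r) = 3.284 km/s.
Transfer-orbit speed at the same r (vis-viva, a = a_t): v_t = √[μ(2/r − 1/a_t)] = 1.984 km/s.
Δv₂ = |v_t − v_c| = |1.984 − 3.284| = 1.300 km/s.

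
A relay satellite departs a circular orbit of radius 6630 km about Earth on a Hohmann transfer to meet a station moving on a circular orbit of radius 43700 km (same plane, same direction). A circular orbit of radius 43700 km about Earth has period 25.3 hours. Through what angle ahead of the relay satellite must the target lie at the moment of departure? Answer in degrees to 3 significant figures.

φ = 101°

From Kepler's third law T² = 4π²r³/μ at r = 43700 km, T = 25.3 hours = 25.3 × 3600 s = 91080 s: μ = 4π²r³/T² = 3.97153×10^5 km³/s².
Transfer-ellipse semi-major axis a_t = (r₁ + r₂)/2 = (6630 + 43700)/2 = 25165 km.
Transfer time t = π√(a_t³/μ) = 19900 s.
Target angular speed ω₂ = √(μ/r₂³) = 6.899×10^-5 rad/s.
Angle swept by the target during transfer: ω₂·t = 1.3729 rad = 78.66°.
The relay satellite traverses 180° on the transfer ellipse, so the target must lead by 180° − 78.66° = 101°.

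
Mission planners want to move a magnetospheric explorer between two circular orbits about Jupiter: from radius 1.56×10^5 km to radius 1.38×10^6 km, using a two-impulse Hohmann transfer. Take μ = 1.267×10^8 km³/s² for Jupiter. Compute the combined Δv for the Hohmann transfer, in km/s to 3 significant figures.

Semi-major axis of the transfer orbit: a_t = (1.560×10^5 + 1.380×10^6)/2 = 7.680×10^5 km.
Circular speed at r₁: v₁ = √(μ/r₁) = √(1.267×10^8/1.560×10^5) = 28.499 km/s.
On the transfer ellipse at r₁, v² = μ(2/r − 1/a) gives v_p = √[μ(2/r₁ − 1/a_t)] = 38.202 km/s.
First burn Δv₁ = |v_p − v₁| = 9.703 km/s.
Circular speed at r₂: v₂ = √(μ/r₂) = 9.5818 km/s.
Transfer-orbit speed at r₂: v_a = √[μ(2/r₂ − 1/a_t)] = 4.3185 km/s.
Second burn Δv₂ = |v₂ − v_a| = 5.263 km/s.
Δv = Δv₁ + Δv₂ = 9.703 + 5.263 = 14.97 km/s.

Δv = 15.0 km/s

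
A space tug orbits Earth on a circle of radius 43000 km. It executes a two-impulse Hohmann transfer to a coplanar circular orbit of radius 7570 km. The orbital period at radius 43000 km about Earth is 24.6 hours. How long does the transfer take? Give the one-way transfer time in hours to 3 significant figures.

From Kepler's third law T² = 4π²r³/μ at r = 43000 km, T = 24.6 hours = 24.6 × 3600 s = 88560 s: μ = 4π²r³/T² = 4.00212×10^5 km³/s².
Semi-major axis of the transfer orbit: a_t = (43000 + 7570)/2 = 25285 km.
Transfer time t = π√(a_t³/μ) = π√((25285)³ / 4.00212×10^5) = 19970 s.
Converting: 19970 s ÷ 3600 s/hour = 5.55 hours.

t = 5.55 hours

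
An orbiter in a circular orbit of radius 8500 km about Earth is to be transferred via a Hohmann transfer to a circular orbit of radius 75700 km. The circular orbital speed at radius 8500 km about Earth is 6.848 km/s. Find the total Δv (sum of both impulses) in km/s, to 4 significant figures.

Δv = 3.598 km/s

From the circular-orbit relation v² = μ/r at r = 8500 km: μ = v²r = (6.848)² × 8500 = 3.98608×10^5 km³/s².
Semi-major axis of the transfer orbit: a_t = (8500 + 75700)/2 = 42100 km.
Circular speed at r₁: v₁ = √(μ/r₁) = √(3.98608×10^5/8500) = 6.8480 km/s.
Transfer-orbit speed at r₁ (vis-viva equation): v_p = √[μ(2/r₁ − 1/a_t)] = 9.1827 km/s.
First burn Δv₁ = |v_p − v₁| = 2.3347 km/s.
Circular speed at r₂: v₂ = √(μ/r₂) = 2.2947 km/s.
Transfer-orbit speed at r₂: v_a = √[μ(2/r₂ − 1/a_t)] = 1.0311 km/s.
Second burn Δv₂ = |v₂ − v_a| = 1.2636 km/s.
Total Δv = Δv₁ + Δv₂ = 3.598 km/s.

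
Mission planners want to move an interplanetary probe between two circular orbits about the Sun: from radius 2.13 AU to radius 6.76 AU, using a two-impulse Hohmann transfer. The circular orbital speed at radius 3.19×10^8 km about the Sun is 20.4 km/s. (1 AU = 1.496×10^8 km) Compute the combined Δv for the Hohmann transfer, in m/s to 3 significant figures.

Δv = 8290 m/s

From the circular-orbit relation v² = μ/r at r = 3.19×10^8 km: μ = v²r = (20.4)² × 3.19×10^8 = 1.32755×10^11 km³/s².
In km: r₁ = 2.13 × 1.496×10^8 = 3.18648×10^8 km; r₂ = 6.76 × 1.496×10^8 = 1.011296×10^9 km.
The Hohmann ellipse has a_t = (r₁ + r₂)/2 = 6.64972×10^8 km.
At r₁ the circular-orbit speed is v₁ = √(μ/r₁) = 20.41 km/s.
On the transfer ellipse at r₁, vis-viva equation gives v_p = √[μ(2/r₁ − 1/a_t)] = 25.17 km/s.
First burn Δv₁ = |v_p − v₁| = 4.760 km/s.
Circular speed at r₂: v₂ = √(μ/r₂) = 11.457 km/s.
Transfer-orbit speed at r₂: v_a = √[μ(2/r₂ − 1/a_t)] = 7.9312 km/s.
Second burn Δv₂ = |v₂ − v_a| = 3.526 km/s.
Δv = Δv₁ + Δv₂ = 4.760 + 3.526 = 8.286 km/s.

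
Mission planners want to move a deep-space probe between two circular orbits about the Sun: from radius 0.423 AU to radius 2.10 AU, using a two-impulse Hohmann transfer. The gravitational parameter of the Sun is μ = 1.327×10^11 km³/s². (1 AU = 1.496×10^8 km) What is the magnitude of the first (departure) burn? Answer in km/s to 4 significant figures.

In km: r₁ = 0.423 × 1.496×10^8 = 6.32808×10^7 km; r₂ = 2.10 × 1.496×10^8 = 3.1416×10^8 km.
Transfer-ellipse semi-major axis a_t = (r₁ + r₂)/2 = (6.32808×10^7 + 3.1416×10^8)/2 = 1.887204×10^8 km.
On the circular orbit at r = 6.32808×10^7 km, v_c = √(μ/r) = 45.79 km/s.
Transfer-orbit speed at the same r (vis-viva, a = a_t): v_t = √[μ(2/r − 1/a_t)] = 59.08 km/s.
Δv₁ = |v_t − v_c| = |59.08 − 45.79| = 13.29 km/s.

Δv₁ = 13.29 km/s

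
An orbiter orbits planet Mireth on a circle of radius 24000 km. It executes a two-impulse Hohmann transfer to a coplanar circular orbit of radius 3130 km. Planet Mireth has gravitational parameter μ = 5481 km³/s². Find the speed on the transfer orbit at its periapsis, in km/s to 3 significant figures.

The Hohmann ellipse has a_t = (r₁ + r₂)/2 = 13565 km.
At periapsis, r = 3130 km.
Vis-viva: v = √[μ(2/r − 1/a_t)] = √[5481 × (2/3130 − 1/13565)] = 1.760 km/s.

v = 1.76 km/s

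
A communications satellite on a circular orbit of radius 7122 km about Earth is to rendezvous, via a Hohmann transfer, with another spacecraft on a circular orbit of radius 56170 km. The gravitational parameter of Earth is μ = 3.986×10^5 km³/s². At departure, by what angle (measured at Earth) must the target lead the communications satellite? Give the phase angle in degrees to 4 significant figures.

Transfer-ellipse semi-major axis a_t = (r₁ + r₂)/2 = (7122 + 56170)/2 = 31646 km.
Transfer time t = π√(a_t³/μ) = 28010 s.
The target's mean motion on its circular orbit is ω₂ = √(μ/r₂³) = 4.743×10^-5 rad/s.
Angle swept by the target during transfer: ω₂·t = 1.3285 rad = 76.12°.
Arrival is 180° from departure on the ellipse, so φ = 180° − 76.12° = 103.9°.

φ = 103.9°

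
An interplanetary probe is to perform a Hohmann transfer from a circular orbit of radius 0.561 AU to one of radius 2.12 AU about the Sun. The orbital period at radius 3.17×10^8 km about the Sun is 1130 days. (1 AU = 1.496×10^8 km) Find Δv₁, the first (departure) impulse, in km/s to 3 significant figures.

Δv₁ = 10.2 km/s

From Kepler's third law T² = 4π²r³/μ at r = 3.17×10^8 km, T = 1130 days = 1130 × 86400 s = 9.7632×10^7 s: μ = 4π²r³/T² = 1.31933×10^11 km³/s².
In km: r₁ = 0.561 × 1.496×10^8 = 8.39256×10^7 km; r₂ = 2.12 × 1.496×10^8 = 3.17152×10^8 km.
The Hohmann ellipse has a_t = (r₁ + r₂)/2 = 2.005388×10^8 km.
Circular speed at r = 8.39256×10^7 km: v_c = √(μ/r) = 39.65 km/s.
Transfer-orbit speed at the same r (vis-viva, a = a_t): v_t = √[μ(2/r − 1/a_t)] = 49.86 km/s.
Δv₁ = |v_t − v_c| = |49.86 − 39.65| = 10.21 km/s.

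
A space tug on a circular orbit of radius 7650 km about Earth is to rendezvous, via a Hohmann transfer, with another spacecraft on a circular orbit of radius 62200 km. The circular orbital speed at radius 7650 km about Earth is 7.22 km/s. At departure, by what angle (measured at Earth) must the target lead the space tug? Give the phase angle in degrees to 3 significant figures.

φ = 104°

From the circular-orbit relation v² = μ/r at r = 7650 km: μ = v²r = (7.22)² × 7650 = 3.98782×10^5 km³/s².
Semi-major axis of the transfer orbit: a_t = (7650 + 62200)/2 = 34925 km.
The half-period of the transfer ellipse is t = π√(a_t³/μ) = 32470 s.
Target angular speed ω₂ = √(μ/r₂³) = 4.0708×10^-5 rad/s.
Angle swept by the target during transfer: ω₂·t = 1.3218 rad = 75.73°.
The space tug traverses 180° on the transfer ellipse, so the target must lead by 180° − 75.73° = 104°.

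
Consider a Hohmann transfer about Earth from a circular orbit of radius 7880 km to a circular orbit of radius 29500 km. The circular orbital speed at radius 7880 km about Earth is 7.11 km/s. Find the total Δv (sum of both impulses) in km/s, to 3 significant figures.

From the circular-orbit relation v² = μ/r at r = 7880 km: μ = v²r = (7.11)² × 7880 = 3.98351×10^5 km³/s².
Transfer-ellipse semi-major axis a_t = (r₁ + r₂)/2 = (7880 + 29500)/2 = 18690 km.
Circular speed at r₁: v₁ = √(μ/r₁) = √(3.98351×10^5/7880) = 7.1100 km/s.
On the transfer ellipse at r₁, v² = μ(2/r − 1/a) gives v_p = √[μ(2/r₁ − 1/a_t)] = 8.9326 km/s.
First burn Δv₁ = |v_p − v₁| = 1.8226 km/s.
Circular speed at r₂: v₂ = √(μ/r₂) = 3.6747 km/s.
Transfer-orbit speed at r₂: v_a = √[μ(2/r₂ − 1/a_t)] = 2.3861 km/s.
Second burn Δv₂ = |v₂ − v_a| = 1.2886 km/s.
Total Δv = Δv₁ + Δv₂ = 3.111 km/s.

Δv = 3.11 km/s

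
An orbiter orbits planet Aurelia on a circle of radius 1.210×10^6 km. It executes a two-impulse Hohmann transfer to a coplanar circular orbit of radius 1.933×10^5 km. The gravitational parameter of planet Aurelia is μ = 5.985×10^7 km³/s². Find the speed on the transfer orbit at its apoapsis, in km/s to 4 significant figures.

Transfer-ellipse semi-major axis a_t = (r₁ + r₂)/2 = (1.210×10^6 + 1.933×10^5)/2 = 7.0165×10^5 km.
At apoapsis, r = 1.210×10^6 km.
From the vis-viva equation, v = √[μ(2/r − 1/a_t)] = 3.691 km/s.

v = 3.691 km/s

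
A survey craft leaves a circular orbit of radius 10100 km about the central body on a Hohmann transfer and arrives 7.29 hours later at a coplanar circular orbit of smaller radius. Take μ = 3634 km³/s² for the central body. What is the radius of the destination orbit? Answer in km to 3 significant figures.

Transfer time t = 7.29 hours = 26244 s, and t = π√(a_t³/μ).
So a_t = (μ t²/π²)^(1/3) = (3634 × (26244)² / π²)^(1/3) = 6329.7 km.
Since a_t = (r₁ + r₂)/2, r₂ = 2a_t − r₁ = 2×6329.7 − 10100 = 2559.4 km.

r₂ = 2560 km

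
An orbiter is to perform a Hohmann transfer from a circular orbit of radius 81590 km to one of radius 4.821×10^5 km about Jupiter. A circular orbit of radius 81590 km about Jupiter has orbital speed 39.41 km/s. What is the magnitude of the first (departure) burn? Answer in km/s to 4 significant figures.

Δv₁ = 12.13 km/s

From the circular-orbit relation v² = μ/r at r = 81590 km: μ = v²r = (39.41)² × 81590 = 1.26721×10^8 km³/s².
Semi-major axis of the transfer orbit: a_t = (81590 + 4.821×10^5)/2 = 2.81845×10^5 km.
Circular speed at r = 81590 km: v_c = √(μ/r) = 39.41 km/s.
Transfer-orbit speed at the same r (vis-viva, a = a_t): v_t = √[μ(2/r − 1/a_t)] = 51.54 km/s.
Δv₁ = |v_t − v_c| = |51.54 − 39.41| = 12.13 km/s.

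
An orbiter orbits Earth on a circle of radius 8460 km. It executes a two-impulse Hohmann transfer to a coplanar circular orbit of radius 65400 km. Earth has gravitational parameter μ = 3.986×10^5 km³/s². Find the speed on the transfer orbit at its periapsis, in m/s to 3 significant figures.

Semi-major axis of the transfer orbit: a_t = (8460 + 65400)/2 = 36930 km.
At periapsis, r = 8460 km.
Vis-viva: v = √[μ(2/r − 1/a_t)] = √[3.986×10^5 × (2/8460 − 1/36930)] = 9.134 km/s.

v = 9130 m/s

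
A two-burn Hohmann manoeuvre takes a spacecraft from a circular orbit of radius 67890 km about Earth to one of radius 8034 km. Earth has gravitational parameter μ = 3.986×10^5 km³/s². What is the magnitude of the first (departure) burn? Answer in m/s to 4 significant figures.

Semi-major axis of the transfer orbit: a_t = (67890 + 8034)/2 = 37962 km.
On the circular orbit at r = 67890 km, v_c = √(μ/r) = 2.423 km/s.
Vis-viva on the transfer ellipse at r = 67890 km gives v_t = √[μ(2/r − 1/a_t)] = 1.115 km/s.
Δv₁ = |v_t − v_c| = |1.115 − 2.423| = 1.308 km/s.

Δv₁ = 1308 m/s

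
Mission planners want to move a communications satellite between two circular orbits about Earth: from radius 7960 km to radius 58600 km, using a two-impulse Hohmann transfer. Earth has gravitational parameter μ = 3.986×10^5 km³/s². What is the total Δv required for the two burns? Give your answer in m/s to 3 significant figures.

Δv = 3650 m/s

Semi-major axis of the transfer orbit: a_t = (7960 + 58600)/2 = 33280 km.
At r₁ the circular-orbit speed is v₁ = √(μ/r₁) = 7.0764 km/s.
Transfer-orbit speed at r₁ (v² = μ(2/r − 1/a)): v_p = √[μ(2/r₁ − 1/a_t)] = 9.3901 km/s.
First burn Δv₁ = |v_p − v₁| = 2.3137 km/s.
Circular speed at r₂: v₂ = √(μ/r₂) = 2.6081 km/s.
Transfer-orbit speed at r₂: v_a = √[μ(2/r₂ − 1/a_t)] = 1.2755 km/s.
Second burn Δv₂ = |v₂ − v_a| = 1.3326 km/s.
Total Δv = Δv₁ + Δv₂ = 3.646 km/s.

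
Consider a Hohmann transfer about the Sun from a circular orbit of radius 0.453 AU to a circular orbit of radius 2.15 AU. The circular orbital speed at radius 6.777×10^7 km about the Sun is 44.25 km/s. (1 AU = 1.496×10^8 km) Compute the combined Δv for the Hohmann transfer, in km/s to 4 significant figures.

Δv = 20.95 km/s

From the circular-orbit relation v² = μ/r at r = 6.777×10^7 km: μ = v²r = (44.25)² × 6.777×10^7 = 1.32698×10^11 km³/s².
In km: r₁ = 0.453 × 1.496×10^8 = 6.77688×10^7 km; r₂ = 2.15 × 1.496×10^8 = 3.2164×10^8 km.
The Hohmann ellipse has a_t = (r₁ + r₂)/2 = 1.947044×10^8 km.
Circular speed at r₁: v₁ = √(μ/r₁) = √(1.32698×10^11/6.77688×10^7) = 44.25 km/s.
On the transfer ellipse at r₁, vis-viva equation gives v_p = √[μ(2/r₁ − 1/a_t)] = 56.87 km/s.
First burn Δv₁ = |v_p − v₁| = 12.62 km/s.
Circular speed at r₂: v₂ = √(μ/r₂) = 20.312 km/s.
Transfer-orbit speed at r₂: v_a = √[μ(2/r₂ − 1/a_t)] = 11.983 km/s.
Second burn Δv₂ = |v₂ − v_a| = 8.329 km/s.
Total Δv = Δv₁ + Δv₂ = 20.95 km/s.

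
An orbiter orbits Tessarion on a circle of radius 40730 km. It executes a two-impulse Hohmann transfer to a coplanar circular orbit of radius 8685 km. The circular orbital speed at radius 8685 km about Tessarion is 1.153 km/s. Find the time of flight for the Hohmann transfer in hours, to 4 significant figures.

t = 31.54 hours

From the circular-orbit relation v² = μ/r at r = 8685 km: μ = v²r = (1.153)² × 8685 = 11545.9 km³/s².
Transfer-ellipse semi-major axis a_t = (r₁ + r₂)/2 = (40730 + 8685)/2 = 24707.5 km.
By Kepler's third law the transfer-orbit period is T = 2π√(a_t³/μ), so t = T/2 = 1.1355×10^5 s.
Converting: 1.1355×10^5 s ÷ 3600 s/hour = 31.54 hours.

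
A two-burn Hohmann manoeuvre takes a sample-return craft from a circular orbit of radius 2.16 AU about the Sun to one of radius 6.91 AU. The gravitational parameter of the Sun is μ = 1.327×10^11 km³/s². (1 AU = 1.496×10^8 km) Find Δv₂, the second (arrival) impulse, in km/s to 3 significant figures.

Δv₂ = 3.51 km/s

In km: r₁ = 2.16 × 1.496×10^8 = 3.23136×10^8 km; r₂ = 6.91 × 1.496×10^8 = 1.033736×10^9 km.
The Hohmann ellipse has a_t = (r₁ + r₂)/2 = 6.78436×10^8 km.
On the circular orbit at r = 1.033736×10^9 km, v_c = √(μ/r) = 11.33 km/s.
Transfer-orbit speed at the same r (vis-viva, a = a_t): v_t = √[μ(2/r − 1/a_t)] = 7.819 km/s.
Δv₂ = |v_t − v_c| = |7.819 − 11.33| = 3.511 km/s.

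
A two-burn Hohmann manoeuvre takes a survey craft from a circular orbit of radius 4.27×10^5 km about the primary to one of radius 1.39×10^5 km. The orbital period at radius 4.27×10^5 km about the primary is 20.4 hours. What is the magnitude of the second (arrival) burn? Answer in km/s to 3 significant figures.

Δv₂ = 14.6 km/s

From Kepler's third law T² = 4π²r³/μ at r = 4.27×10^5 km, T = 20.4 hours = 20.4 × 3600 s = 73440 s: μ = 4π²r³/T² = 5.69873×10^8 km³/s².
The Hohmann ellipse has a_t = (r₁ + r₂)/2 = 2.830×10^5 km.
On the circular orbit at r = 1.390×10^5 km, v_c = √(μ/r) = 64.03 km/s.
Vis-viva on the transfer ellipse at r = 1.390×10^5 km gives v_t = √[μ(2/r − 1/a_t)] = 78.65 km/s.
Δv₂ = |v_t − v_c| = |78.65 − 64.03| = 14.62 km/s.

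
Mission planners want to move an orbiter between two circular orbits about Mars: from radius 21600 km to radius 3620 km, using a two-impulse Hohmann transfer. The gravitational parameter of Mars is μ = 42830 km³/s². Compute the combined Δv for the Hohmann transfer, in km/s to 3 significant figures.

Transfer-ellipse semi-major axis a_t = (r₁ + r₂)/2 = (21600 + 3620)/2 = 12610 km.
At r₁ the circular-orbit speed is v₁ = √(μ/r₁) = 1.40814 km/s.
On the transfer ellipse at r₁, v² = μ(2/r − 1/a) gives v_a = √[μ(2/r₁ − 1/a_t)] = 0.754473 km/s.
First burn Δv₁ = |v_a − v₁| = 0.6537 km/s.
At r₂, v₂ = √(μ/r₂) = 3.440 km/s.
Transfer-orbit speed at r₂: v_p = √[μ(2/r₂ − 1/a_t)] = 4.502 km/s.
Second burn Δv₂ = |v₂ − v_p| = 1.062 km/s.
Δv = Δv₁ + Δv₂ = 0.6537 + 1.062 = 1.716 km/s.

Δv = 1.72 km/s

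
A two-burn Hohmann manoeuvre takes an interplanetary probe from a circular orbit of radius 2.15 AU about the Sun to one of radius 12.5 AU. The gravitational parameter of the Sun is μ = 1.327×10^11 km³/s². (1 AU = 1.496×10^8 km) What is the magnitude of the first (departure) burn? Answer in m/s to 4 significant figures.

Δv₁ = 6222 m/s

In km: r₁ = 2.15 × 1.496×10^8 = 3.2164×10^8 km; r₂ = 12.5 × 1.496×10^8 = 1.870×10^9 km.
Semi-major axis of the transfer orbit: a_t = (3.2164×10^8 + 1.870×10^9)/2 = 1.09582×10^9 km.
Circular speed at r = 3.2164×10^8 km: v_c = √(μ/r) = 20.312 km/s.
Transfer-orbit speed at the same r (vis-viva, a = a_t): v_t = √[μ(2/r − 1/a_t)] = 26.534 km/s.
Δv₁ = |v_t − v_c| = |26.534 − 20.312| = 6.222 km/s.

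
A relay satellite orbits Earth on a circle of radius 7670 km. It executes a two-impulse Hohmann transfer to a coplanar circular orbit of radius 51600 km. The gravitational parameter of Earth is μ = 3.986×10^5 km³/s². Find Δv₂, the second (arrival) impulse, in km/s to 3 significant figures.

Δv₂ = 1.37 km/s

The Hohmann ellipse has a_t = (r₁ + r₂)/2 = 29635 km.
Circular speed at r = 51600 km: v_c = √(μ/r) = 2.779 km/s.
Transfer-orbit speed at the same r (vis-viva, a = a_t): v_t = √[μ(2/r − 1/a_t)] = 1.414 km/s.
Δv₂ = |v_t − v_c| = |1.414 − 2.779| = 1.365 km/s.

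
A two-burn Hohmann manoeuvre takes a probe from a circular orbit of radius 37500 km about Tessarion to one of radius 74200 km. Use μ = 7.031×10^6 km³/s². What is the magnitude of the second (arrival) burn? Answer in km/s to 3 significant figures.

Semi-major axis of the transfer orbit: a_t = (37500 + 74200)/2 = 55850 km.
Circular speed at r = 74200 km: v_c = √(μ/r) = 9.734 km/s.
Transfer-orbit speed at the same r (vis-viva, a = a_t): v_t = √[μ(2/r − 1/a_t)] = 7.976 km/s.
Δv₂ = |v_t − v_c| = |7.976 − 9.734| = 1.758 km/s.

Δv₂ = 1.76 km/s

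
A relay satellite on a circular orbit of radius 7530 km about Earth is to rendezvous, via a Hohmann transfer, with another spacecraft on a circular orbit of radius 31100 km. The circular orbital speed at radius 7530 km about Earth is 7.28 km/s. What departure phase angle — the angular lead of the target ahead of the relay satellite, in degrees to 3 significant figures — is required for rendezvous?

φ = 91.9°

From the circular-orbit relation v² = μ/r at r = 7530 km: μ = v²r = (7.28)² × 7530 = 3.99078×10^5 km³/s².
Semi-major axis of the transfer orbit: a_t = (7530 + 31100)/2 = 19315 km.
The half-period of the transfer ellipse is t = π√(a_t³/μ) = 13349.4 s.
Target angular speed ω₂ = √(μ/r₂³) = 1.15183×10^-4 rad/s.
Angle swept by the target during transfer: ω₂·t = 1.5376 rad = 88.10°.
The relay satellite traverses 180° on the transfer ellipse, so the target must lead by 180° − 88.10° = 91.9°.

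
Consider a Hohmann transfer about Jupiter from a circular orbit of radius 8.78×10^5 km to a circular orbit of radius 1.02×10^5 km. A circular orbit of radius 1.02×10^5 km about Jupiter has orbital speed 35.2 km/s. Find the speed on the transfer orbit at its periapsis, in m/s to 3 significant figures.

From the circular-orbit relation v² = μ/r at r = 1.02×10^5 km: μ = v²r = (35.2)² × 1.02×10^5 = 1.26382×10^8 km³/s².
Semi-major axis of the transfer orbit: a_t = (8.780×10^5 + 1.020×10^5)/2 = 4.900×10^5 km.
At periapsis, r = 1.020×10^5 km.
From the vis-viva equation, v = √[μ(2/r − 1/a_t)] = 47.12 km/s.

v = 47100 m/s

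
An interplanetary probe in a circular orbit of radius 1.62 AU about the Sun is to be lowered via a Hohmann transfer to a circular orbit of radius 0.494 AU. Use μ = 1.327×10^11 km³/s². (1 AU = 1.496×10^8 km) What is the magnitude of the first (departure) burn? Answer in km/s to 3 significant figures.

In km: r₁ = 1.62 × 1.496×10^8 = 2.42352×10^8 km; r₂ = 0.494 × 1.496×10^8 = 7.39024×10^7 km.
Transfer-ellipse semi-major axis a_t = (r₁ + r₂)/2 = (2.42352×10^8 + 7.39024×10^7)/2 = 1.581272×10^8 km.
On the circular orbit at r = 2.42352×10^8 km, v_c = √(μ/r) = 23.400 km/s.
Transfer-orbit speed at the same r (vis-viva, a = a_t): v_t = √[μ(2/r − 1/a_t)] = 15.997 km/s.
Δv₁ = |v_t − v_c| = |15.997 − 23.400| = 7.403 km/s.

Δv₁ = 7.40 km/s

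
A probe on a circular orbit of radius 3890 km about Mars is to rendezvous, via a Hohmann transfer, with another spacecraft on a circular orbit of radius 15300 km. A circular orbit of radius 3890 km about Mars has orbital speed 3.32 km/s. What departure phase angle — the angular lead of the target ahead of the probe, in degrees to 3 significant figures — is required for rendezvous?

From the circular-orbit relation v² = μ/r at r = 3890 km: μ = v²r = (3.32)² × 3890 = 42877.1 km³/s².
The Hohmann ellipse has a_t = (r₁ + r₂)/2 = 9595 km.
Transfer time t = π√(a_t³/μ) = 14260 s.
The target's mean motion on its circular orbit is ω₂ = √(μ/r₂³) = 1.0941×10^-4 rad/s.
Angle swept by the target during transfer: ω₂·t = 1.5602 rad = 89.39°.
The probe traverses 180° on the transfer ellipse, so the target must lead by 180° − 89.39° = 90.6°.

φ = 90.6°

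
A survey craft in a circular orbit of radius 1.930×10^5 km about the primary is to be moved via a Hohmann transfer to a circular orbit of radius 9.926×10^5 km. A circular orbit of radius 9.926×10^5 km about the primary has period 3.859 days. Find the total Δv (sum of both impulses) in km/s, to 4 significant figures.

Δv = 20.50 km/s

From Kepler's third law T² = 4π²r³/μ at r = 9.926×10^5 km, T = 3.859 days = 3.859 × 86400 s = 3.334176×10^5 s: μ = 4π²r³/T² = 3.47301×10^8 km³/s².
Transfer-ellipse semi-major axis a_t = (r₁ + r₂)/2 = (1.930×10^5 + 9.926×10^5)/2 = 5.928×10^5 km.
Circular speed at r₁: v₁ = √(μ/r₁) = √(3.47301×10^8/1.930×10^5) = 42.42 km/s.
Transfer-orbit speed at r₁ (vis-viva equation): v_p = √[μ(2/r₁ − 1/a_t)] = 54.89 km/s.
First burn Δv₁ = |v_p − v₁| = 12.47 km/s.
At r₂, v₂ = √(μ/r₂) = 18.705 km/s.
Transfer-orbit speed at r₂: v_a = √[μ(2/r₂ − 1/a_t)] = 10.673 km/s.
Second burn Δv₂ = |v₂ − v_a| = 8.032 km/s.
Δv = Δv₁ + Δv₂ = 12.47 + 8.032 = 20.50 km/s.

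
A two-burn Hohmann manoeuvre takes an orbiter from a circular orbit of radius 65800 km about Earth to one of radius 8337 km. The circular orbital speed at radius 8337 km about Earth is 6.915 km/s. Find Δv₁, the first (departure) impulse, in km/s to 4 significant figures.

From the circular-orbit relation v² = μ/r at r = 8337 km: μ = v²r = (6.915)² × 8337 = 3.98652×10^5 km³/s².
Transfer-ellipse semi-major axis a_t = (r₁ + r₂)/2 = (65800 + 8337)/2 = 37068.5 km.
On the circular orbit at r = 65800 km, v_c = √(μ/r) = 2.461 km/s.
Transfer-orbit speed at the same r (vis-viva, a = a_t): v_t = √[μ(2/r − 1/a_t)] = 1.167 km/s.
Δv₁ = |v_t − v_c| = |1.167 − 2.461| = 1.294 km/s.

Δv₁ = 1.294 km/s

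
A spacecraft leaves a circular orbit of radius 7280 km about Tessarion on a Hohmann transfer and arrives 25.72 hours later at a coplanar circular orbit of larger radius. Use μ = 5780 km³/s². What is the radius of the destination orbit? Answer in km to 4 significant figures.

r₂ = 26970 km

Transfer time t = 25.72 hours = 92592 s, and t = π√(a_t³/μ).
So a_t = (μ t²/π²)^(1/3) = (5780 × (92592)² / π²)^(1/3) = 17123 km.
Since a_t = (r₁ + r₂)/2, r₂ = 2a_t − r₁ = 2×17123 − 7280 = 26966 km.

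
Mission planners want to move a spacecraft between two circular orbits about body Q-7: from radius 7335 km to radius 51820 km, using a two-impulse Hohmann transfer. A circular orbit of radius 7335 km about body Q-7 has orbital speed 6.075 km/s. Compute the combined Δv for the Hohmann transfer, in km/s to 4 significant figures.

Δv = 3.113 km/s

From the circular-orbit relation v² = μ/r at r = 7335 km: μ = v²r = (6.075)² × 7335 = 2.70703×10^5 km³/s².
The Hohmann ellipse has a_t = (r₁ + r₂)/2 = 29577.5 km.
At r₁ the circular-orbit speed is v₁ = √(μ/r₁) = 6.075 km/s.
Transfer-orbit speed at r₁ (vis-viva): v_p = √[μ(2/r₁ − 1/a_t)] = 8.041 km/s.
First burn Δv₁ = |v_p − v₁| = 1.966 km/s.
At r₂, v₂ = √(μ/r₂) = 2.2856 km/s.
Transfer-orbit speed at r₂: v_a = √[μ(2/r₂ − 1/a_t)] = 1.1382 km/s.
Second burn Δv₂ = |v₂ − v_a| = 1.147 km/s.
Total Δv = Δv₁ + Δv₂ = 3.113 km/s.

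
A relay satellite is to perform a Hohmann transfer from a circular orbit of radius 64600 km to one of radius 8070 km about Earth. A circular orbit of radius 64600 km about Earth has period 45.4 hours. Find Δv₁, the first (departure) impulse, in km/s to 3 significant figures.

Δv₁ = 1.31 km/s

From Kepler's third law T² = 4π²r³/μ at r = 64600 km, T = 45.4 hours = 45.4 × 3600 s = 1.6344×10^5 s: μ = 4π²r³/T² = 3.98419×10^5 km³/s².
Semi-major axis of the transfer orbit: a_t = (64600 + 8070)/2 = 36335 km.
Circular speed at r = 64600 km: v_c = √(μ/r) = 2.483 km/s.
Vis-viva on the transfer ellipse at r = 64600 km gives v_t = √[μ(2/r − 1/a_t)] = 1.170 km/s.
Δv₁ = |v_t − v_c| = |1.170 − 2.483| = 1.313 km/s.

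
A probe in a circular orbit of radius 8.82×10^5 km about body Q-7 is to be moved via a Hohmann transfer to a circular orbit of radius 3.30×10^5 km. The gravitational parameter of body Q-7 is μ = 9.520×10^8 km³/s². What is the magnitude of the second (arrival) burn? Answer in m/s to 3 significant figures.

Δv₂ = 11100 m/s

Semi-major axis of the transfer orbit: a_t = (8.820×10^5 + 3.300×10^5)/2 = 6.060×10^5 km.
On the circular orbit at r = 3.300×10^5 km, v_c = √(μ/r) = 53.71 km/s.
Transfer-orbit speed at the same r (vis-viva, a = a_t): v_t = √[μ(2/r − 1/a_t)] = 64.80 km/s.
Δv₂ = |v_t − v_c| = |64.80 − 53.71| = 11.09 km/s.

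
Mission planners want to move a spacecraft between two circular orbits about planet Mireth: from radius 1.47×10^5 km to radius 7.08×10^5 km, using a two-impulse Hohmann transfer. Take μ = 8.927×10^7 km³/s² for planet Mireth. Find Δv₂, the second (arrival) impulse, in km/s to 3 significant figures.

Δv₂ = 4.64 km/s

Transfer-ellipse semi-major axis a_t = (r₁ + r₂)/2 = (1.470×10^5 + 7.080×10^5)/2 = 4.275×10^5 km.
Circular speed at r = 7.080×10^5 km: v_c = √(μ/r) = 11.229 km/s.
Vis-viva on the transfer ellipse at r = 7.080×10^5 km gives v_t = √[μ(2/r − 1/a_t)] = 6.5846 km/s.
Δv₂ = |v_t − v_c| = |6.5846 − 11.229| = 4.644 km/s.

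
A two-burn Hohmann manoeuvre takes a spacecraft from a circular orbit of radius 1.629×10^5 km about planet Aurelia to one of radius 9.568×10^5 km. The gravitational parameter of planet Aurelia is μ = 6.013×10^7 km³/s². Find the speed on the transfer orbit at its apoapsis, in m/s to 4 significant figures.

Transfer-ellipse semi-major axis a_t = (r₁ + r₂)/2 = (1.629×10^5 + 9.568×10^5)/2 = 5.5985×10^5 km.
The apoapsis of the transfer ellipse is at r = 9.568×10^5 km.
Applying v² = μ(2/r − 1/a_t): v = 4.276 km/s.

v = 4276 m/s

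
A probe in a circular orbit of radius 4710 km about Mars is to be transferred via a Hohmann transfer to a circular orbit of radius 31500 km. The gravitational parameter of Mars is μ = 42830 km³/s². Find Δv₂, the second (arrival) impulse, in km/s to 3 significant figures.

Δv₂ = 0.571 km/s

Transfer-ellipse semi-major axis a_t = (r₁ + r₂)/2 = (4710 + 31500)/2 = 18105 km.
On the circular orbit at r = 31500 km, v_c = √(μ/r) = 1.166 km/s.
Transfer-orbit speed at the same r (vis-viva, a = a_t): v_t = √[μ(2/r − 1/a_t)] = 0.5947 km/s.
Δv₂ = |v_t − v_c| = |0.5947 − 1.166| = 0.5713 km/s.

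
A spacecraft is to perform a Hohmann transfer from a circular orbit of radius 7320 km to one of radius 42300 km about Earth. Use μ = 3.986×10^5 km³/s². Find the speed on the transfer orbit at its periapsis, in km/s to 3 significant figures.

Semi-major axis of the transfer orbit: a_t = (7320 + 42300)/2 = 24810 km.
The periapsis of the transfer ellipse is at r = 7320 km.
From the vis-viva equation, v = √[μ(2/r − 1/a_t)] = 9.635 km/s.

v = 9.64 km/s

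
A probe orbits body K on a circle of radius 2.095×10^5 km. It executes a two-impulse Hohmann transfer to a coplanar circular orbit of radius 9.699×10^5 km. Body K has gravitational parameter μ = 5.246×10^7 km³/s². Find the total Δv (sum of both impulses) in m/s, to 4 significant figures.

Transfer-ellipse semi-major axis a_t = (r₁ + r₂)/2 = (2.095×10^5 + 9.699×10^5)/2 = 5.897×10^5 km.
At r₁ the circular-orbit speed is v₁ = √(μ/r₁) = 15.82 km/s.
On the transfer ellipse at r₁, vis-viva gives v_p = √[μ(2/r₁ − 1/a_t)] = 20.29 km/s.
First burn Δv₁ = |v_p − v₁| = 4.470 km/s.
Circular speed at r₂: v₂ = √(μ/r₂) = 7.3545 km/s.
Transfer-orbit speed at r₂: v_a = √[μ(2/r₂ − 1/a_t)] = 4.3836 km/s.
Second burn Δv₂ = |v₂ − v_a| = 2.971 km/s.
Δv = Δv₁ + Δv₂ = 4.470 + 2.971 = 7.441 km/s.

Δv = 7441 m/s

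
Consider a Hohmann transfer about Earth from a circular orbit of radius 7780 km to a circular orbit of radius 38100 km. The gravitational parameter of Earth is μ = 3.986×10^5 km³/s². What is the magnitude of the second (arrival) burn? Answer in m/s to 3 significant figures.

Transfer-ellipse semi-major axis a_t = (r₁ + r₂)/2 = (7780 + 38100)/2 = 22940 km.
Circular speed at r = 38100 km: v_c = √(μ/r) = 3.2345 km/s.
Vis-viva on the transfer ellipse at r = 38100 km gives v_t = √[μ(2/r − 1/a_t)] = 1.8836 km/s.
Δv₂ = |v_t − v_c| = |1.8836 − 3.2345| = 1.351 km/s.

Δv₂ = 1350 m/s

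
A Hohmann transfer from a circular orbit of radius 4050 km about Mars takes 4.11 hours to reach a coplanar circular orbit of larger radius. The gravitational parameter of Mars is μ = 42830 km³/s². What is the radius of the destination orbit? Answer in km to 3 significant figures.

Transfer time t = 4.11 hours = 14796 s, and t = π√(a_t³/μ).
So a_t = (μ t²/π²)^(1/3) = (42830 × (14796)² / π²)^(1/3) = 9830.6 km.
Since a_t = (r₁ + r₂)/2, r₂ = 2a_t − r₁ = 2×9830.6 − 4050 = 15611.2 km.

r₂ = 15600 km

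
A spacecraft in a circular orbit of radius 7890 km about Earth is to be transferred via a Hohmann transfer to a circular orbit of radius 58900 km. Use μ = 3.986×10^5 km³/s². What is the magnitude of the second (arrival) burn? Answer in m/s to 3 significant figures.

The Hohmann ellipse has a_t = (r₁ + r₂)/2 = 33395 km.
Circular speed at r = 58900 km: v_c = √(μ/r) = 2.601 km/s.
Transfer-orbit speed at the same r (vis-viva, a = a_t): v_t = √[μ(2/r − 1/a_t)] = 1.264 km/s.
Δv₂ = |v_t − v_c| = |1.264 − 2.601| = 1.337 km/s.

Δv₂ = 1340 m/s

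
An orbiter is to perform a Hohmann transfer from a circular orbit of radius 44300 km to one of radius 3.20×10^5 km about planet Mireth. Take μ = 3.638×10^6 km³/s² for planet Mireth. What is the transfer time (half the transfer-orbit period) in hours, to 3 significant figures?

Semi-major axis of the transfer orbit: a_t = (44300 + 3.200×10^5)/2 = 1.8215×10^5 km.
By Kepler's third law the transfer-orbit period is T = 2π√(a_t³/μ), so t = T/2 = 1.280×10^5 s.
Converting: 1.280×10^5 s ÷ 3600 s/hour = 35.6 hours.

t = 35.6 hours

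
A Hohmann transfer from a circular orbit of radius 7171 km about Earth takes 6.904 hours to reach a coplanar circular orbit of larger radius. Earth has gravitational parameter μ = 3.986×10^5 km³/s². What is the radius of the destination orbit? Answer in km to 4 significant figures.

Transfer time t = 6.904 hours = 24854.4 s, and t = π√(a_t³/μ).
So a_t = (μ t²/π²)^(1/3) = (3.986×10^5 × (24854.4)² / π²)^(1/3) = 29220 km.
Since a_t = (r₁ + r₂)/2, r₂ = 2a_t − r₁ = 2×29220 − 7171 = 51269 km.

r₂ = 51270 km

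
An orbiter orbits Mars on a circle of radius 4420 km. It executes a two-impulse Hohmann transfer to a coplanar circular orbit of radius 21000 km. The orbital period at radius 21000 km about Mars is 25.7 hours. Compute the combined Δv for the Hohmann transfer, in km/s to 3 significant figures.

Δv = 1.47 km/s

From Kepler's third law T² = 4π²r³/μ at r = 21000 km, T = 25.7 hours = 25.7 × 3600 s = 92520 s: μ = 4π²r³/T² = 42711.7 km³/s².
Transfer-ellipse semi-major axis a_t = (r₁ + r₂)/2 = (4420 + 21000)/2 = 12710 km.
Circular speed at r₁: v₁ = √(μ/r₁) = √(42711.7/4420) = 3.1086 km/s.
On the transfer ellipse at r₁, vis-viva equation gives v_p = √[μ(2/r₁ − 1/a_t)] = 3.9958 km/s.
First burn Δv₁ = |v_p − v₁| = 0.8872 km/s.
At r₂, v₂ = √(μ/r₂) = 1.4261 km/s.
Transfer-orbit speed at r₂: v_a = √[μ(2/r₂ − 1/a_t)] = 0.84101 km/s.
Second burn Δv₂ = |v₂ − v_a| = 0.5851 km/s.
Total Δv = Δv₁ + Δv₂ = 1.472 km/s.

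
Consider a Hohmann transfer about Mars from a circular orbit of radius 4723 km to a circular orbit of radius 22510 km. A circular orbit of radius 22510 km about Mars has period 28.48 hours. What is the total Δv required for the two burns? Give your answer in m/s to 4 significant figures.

Δv = 1428 m/s

From Kepler's third law T² = 4π²r³/μ at r = 22510 km, T = 28.48 hours = 28.48 × 3600 s = 1.02528×10^5 s: μ = 4π²r³/T² = 42835.2 km³/s².
The Hohmann ellipse has a_t = (r₁ + r₂)/2 = 13616.5 km.
Circular speed at r₁: v₁ = √(μ/r₁) = √(42835.2/4723) = 3.01156 km/s.
On the transfer ellipse at r₁, vis-viva equation gives v_p = √[μ(2/r₁ − 1/a_t)] = 3.87210 km/s.
First burn Δv₁ = |v_p − v₁| = 0.86054 km/s.
Circular speed at r₂: v₂ = √(μ/r₂) = 1.379472 km/s.
Transfer-orbit speed at r₂: v_a = √[μ(2/r₂ − 1/a_t)] = 0.8124359 km/s.
Second burn Δv₂ = |v₂ − v_a| = 0.56704 km/s.
Δv = Δv₁ + Δv₂ = 0.86054 + 0.56704 = 1.428 km/s.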